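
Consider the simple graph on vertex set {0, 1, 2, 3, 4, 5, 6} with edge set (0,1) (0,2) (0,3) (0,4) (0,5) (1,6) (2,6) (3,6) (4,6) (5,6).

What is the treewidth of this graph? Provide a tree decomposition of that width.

The largest bag has 3 vertices, giving width 2; this decomposition certifies tw(G) ≤ 2. Since 0–5–6–3–0 is a cycle in G, G is not acyclic. Forests are exactly the graphs of treewidth ≤ 1, so tw(G) ≥ 2. The upper and lower bounds meet at 2, so that is the treewidth.

Treewidth 2.
One such decomposition:
Bags: B1 = {0, 5, 6}  B2 = {0, 3, 6}  B3 = {0, 2, 6}  B4 = {0, 4, 6}  B5 = {0, 1, 6}
Tree: B1–B2, B2–B3, B3–B4, B4–B5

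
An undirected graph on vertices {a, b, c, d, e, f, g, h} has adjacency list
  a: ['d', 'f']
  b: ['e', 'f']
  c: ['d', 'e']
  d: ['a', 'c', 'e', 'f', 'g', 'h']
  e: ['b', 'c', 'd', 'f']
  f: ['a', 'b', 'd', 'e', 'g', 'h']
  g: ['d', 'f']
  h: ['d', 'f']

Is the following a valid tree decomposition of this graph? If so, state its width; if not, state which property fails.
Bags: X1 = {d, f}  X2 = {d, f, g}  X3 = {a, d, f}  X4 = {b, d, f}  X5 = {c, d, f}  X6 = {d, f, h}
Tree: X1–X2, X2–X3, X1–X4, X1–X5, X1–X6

A tree decomposition must satisfy three properties: every vertex lies in some bag; for every edge, both endpoints lie together in some bag; and for every vertex, the bags containing it form a connected subtree. Here vertex e appears in no bag, so the decomposition is invalid.

No — vertex e appears in no bag.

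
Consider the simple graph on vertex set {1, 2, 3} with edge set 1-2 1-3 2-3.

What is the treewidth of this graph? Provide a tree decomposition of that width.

Treewidth 2.
Bags: B1 = {1, 2, 3}
Tree: (single bag)

A single bag containing all 3 vertices is trivially a valid decomposition of width 2. For the lower bound, the 3 vertices {1, 2, 3} are pairwise adjacent, and any tree decomposition puts a clique entirely inside one bag — forcing width ≥ 2. Combining the bounds, tw(G) = 2.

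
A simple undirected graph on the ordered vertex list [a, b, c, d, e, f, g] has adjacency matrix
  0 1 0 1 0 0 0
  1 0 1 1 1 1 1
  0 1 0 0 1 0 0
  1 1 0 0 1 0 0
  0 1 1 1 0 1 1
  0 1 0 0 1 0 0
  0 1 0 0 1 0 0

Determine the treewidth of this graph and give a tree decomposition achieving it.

Treewidth 2.
One such decomposition:
Bags: B1 = {b, c, e}  B2 = {b, d, e}  B3 = {a, b, d}  B4 = {b, e, f}  B5 = {b, e, g}
Tree: B1–B2, B2–B3, B1–B4, B4–B5

Each bag holds 3 vertices, so the decomposition has width 2, which upper-bounds the treewidth. On the other hand G contains the 3-clique {b, d, e}. A clique must lie in a single bag of any decomposition, so no decomposition can have width below 2. The upper and lower bounds meet at 2, so that is the treewidth.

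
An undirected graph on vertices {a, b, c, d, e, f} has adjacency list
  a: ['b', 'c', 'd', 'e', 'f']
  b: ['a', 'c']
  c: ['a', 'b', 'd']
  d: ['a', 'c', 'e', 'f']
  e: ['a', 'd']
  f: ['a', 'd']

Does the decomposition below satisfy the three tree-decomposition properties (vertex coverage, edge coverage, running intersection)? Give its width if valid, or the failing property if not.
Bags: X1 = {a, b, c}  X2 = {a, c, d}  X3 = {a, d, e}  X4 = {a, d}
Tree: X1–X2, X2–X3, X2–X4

No — vertex f appears in no bag.

A tree decomposition must satisfy three properties: every vertex lies in some bag; for every edge, both endpoints lie together in some bag; and for every vertex, the bags containing it form a connected subtree. Here vertex f appears in no bag, so the decomposition is invalid.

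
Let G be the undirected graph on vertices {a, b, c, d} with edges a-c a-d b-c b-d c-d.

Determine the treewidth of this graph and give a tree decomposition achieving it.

The largest bag has 3 vertices, giving width 2; this decomposition certifies tw(G) ≤ 2. For the lower bound, the 3 vertices {a, c, d} are pairwise adjacent, and any tree decomposition puts a clique entirely inside one bag — forcing width ≥ 2. Combining the bounds, tw(G) = 2.

Treewidth 2.
Bags: B1 = {a, c, d}  B2 = {b, c, d}
Tree: B1–B2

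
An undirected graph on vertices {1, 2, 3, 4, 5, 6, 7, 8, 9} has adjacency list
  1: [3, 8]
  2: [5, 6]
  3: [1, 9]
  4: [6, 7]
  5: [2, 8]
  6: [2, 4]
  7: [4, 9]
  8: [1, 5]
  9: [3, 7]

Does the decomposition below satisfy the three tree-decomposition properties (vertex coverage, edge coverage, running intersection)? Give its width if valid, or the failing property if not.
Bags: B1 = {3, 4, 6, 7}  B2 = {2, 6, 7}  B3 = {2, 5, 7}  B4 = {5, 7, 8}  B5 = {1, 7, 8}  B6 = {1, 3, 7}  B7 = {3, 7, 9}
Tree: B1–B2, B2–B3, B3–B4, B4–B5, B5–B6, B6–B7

A tree decomposition must satisfy three properties: every vertex lies in some bag; for every edge, both endpoints lie together in some bag; and for every vertex, the bags containing it form a connected subtree. Here bags containing vertex 3 are not connected in the tree, so the decomposition is invalid.

No — bags containing vertex 3 are not connected in the tree.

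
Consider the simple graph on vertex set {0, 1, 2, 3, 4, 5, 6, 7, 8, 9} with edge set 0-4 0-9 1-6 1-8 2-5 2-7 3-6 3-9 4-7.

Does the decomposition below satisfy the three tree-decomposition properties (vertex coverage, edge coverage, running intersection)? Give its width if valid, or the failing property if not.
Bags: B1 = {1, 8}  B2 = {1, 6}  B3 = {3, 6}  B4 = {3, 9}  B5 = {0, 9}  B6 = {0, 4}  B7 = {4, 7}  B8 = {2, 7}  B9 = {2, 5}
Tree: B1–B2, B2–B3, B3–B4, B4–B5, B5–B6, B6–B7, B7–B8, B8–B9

Vertex coverage: the bags together contain {0, 1, 2, 3, 4, 5, 6, 7, 8, 9}, the full vertex set. Edge coverage: each edge of G has both endpoints in at least one bag. Running intersection: for every vertex, the bags containing it form a connected subtree. All three properties hold, so this is a valid tree decomposition of width max|bag| − 1 = 1, and hence tw(G) ≤ 1.

Yes; width 1.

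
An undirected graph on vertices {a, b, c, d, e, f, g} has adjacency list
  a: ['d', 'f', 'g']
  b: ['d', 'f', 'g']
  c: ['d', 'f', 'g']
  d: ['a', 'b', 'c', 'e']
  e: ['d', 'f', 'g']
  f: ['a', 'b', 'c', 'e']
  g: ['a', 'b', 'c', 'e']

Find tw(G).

A width-3 tree decomposition is:
Bags: B1 = {b, d, f, g}  B2 = {c, d, f, g}  B3 = {a, d, f, g}  B4 = {d, e, f, g}
Tree: B1–B2, B2–B3, B3–B4
Every bag has size at most 4, so the width is 4 − 1 = 3 and tw(G) ≤ 3. For the lower bound: the 4 vertex sets {b,g}, {c,d}, {f}, {a} are disjoint, each induces a connected subgraph, and every pair is joined by at least one edge of G. Contracting each set to a single vertex therefore yields K_{4} as a minor, and since treewidth is minor-monotone, tw(G) ≥ tw(K_{4}) = 3. Combining the bounds, tw(G) = 3.

3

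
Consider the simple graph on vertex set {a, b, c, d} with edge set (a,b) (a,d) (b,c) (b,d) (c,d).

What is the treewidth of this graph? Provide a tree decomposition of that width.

Treewidth 2.
One such decomposition:
Bags: B1 = {a, b, d}  B2 = {b, c, d}
Tree: B1–B2

The largest bag has 3 vertices, giving width 2; this decomposition certifies tw(G) ≤ 2. On the other hand G contains the 3-clique {b, c, d}. A clique must lie in a single bag of any decomposition, so no decomposition can have width below 2. The upper and lower bounds meet at 2, so that is the treewidth.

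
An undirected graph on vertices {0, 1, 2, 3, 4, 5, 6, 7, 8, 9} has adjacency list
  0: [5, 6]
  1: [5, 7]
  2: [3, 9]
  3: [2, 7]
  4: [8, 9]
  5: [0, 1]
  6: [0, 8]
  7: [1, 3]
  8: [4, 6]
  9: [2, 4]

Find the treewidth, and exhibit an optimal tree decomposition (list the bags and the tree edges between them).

Treewidth 2.
One optimal decomposition is:
Bags: B1 = {0, 5, 6}  B2 = {5, 6, 8}  B3 = {4, 5, 8}  B4 = {4, 5, 9}  B5 = {2, 5, 9}  B6 = {2, 3, 5}  B7 = {3, 5, 7}  B8 = {1, 5, 7}
Tree: B1–B2, B2–B3, B3–B4, B4–B5, B5–B6, B6–B7, B7–B8

The largest bag has 3 vertices, giving width 2; this decomposition certifies tw(G) ≤ 2. For the lower bound, G contains the cycle 5–0–6–8–4–9–2–3–7–1–5, so G is not a forest; only forests have treewidth ≤ 1, hence tw(G) ≥ 2. The upper and lower bounds meet at 2, so that is the treewidth.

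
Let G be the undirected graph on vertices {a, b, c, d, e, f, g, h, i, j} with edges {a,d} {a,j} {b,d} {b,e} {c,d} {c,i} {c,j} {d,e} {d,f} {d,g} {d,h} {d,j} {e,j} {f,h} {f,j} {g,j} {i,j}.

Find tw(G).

2

A width-2 tree decomposition is:
Bags: B1 = {d, g, j}  B2 = {c, d, j}  B3 = {d, f, j}  B4 = {d, e, j}  B5 = {c, i, j}  B6 = {b, d, e}  B7 = {a, d, j}  B8 = {d, f, h}
Tree: B1–B2, B1–B3, B3–B4, B2–B5, B4–B6, B4–B7, B3–B8
Each bag holds 3 vertices, so the decomposition has width 2, which upper-bounds the treewidth. For the lower bound, the 3 vertices {d, f, j} are pairwise adjacent, and any tree decomposition puts a clique entirely inside one bag — forcing width ≥ 2. Hence tw(G) = 2 exactly.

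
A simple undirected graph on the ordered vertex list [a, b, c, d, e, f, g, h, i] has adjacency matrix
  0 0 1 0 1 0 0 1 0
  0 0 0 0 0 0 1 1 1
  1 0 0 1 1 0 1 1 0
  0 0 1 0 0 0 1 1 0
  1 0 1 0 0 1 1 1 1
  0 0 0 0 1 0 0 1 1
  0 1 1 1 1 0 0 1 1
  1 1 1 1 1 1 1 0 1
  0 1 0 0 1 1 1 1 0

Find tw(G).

A width-3 tree decomposition is:
Bags: B1 = {c, e, g, h}  B2 = {e, g, h, i}  B3 = {a, c, e, h}  B4 = {e, f, h, i}  B5 = {b, g, h, i}  B6 = {c, d, g, h}
Tree: B1–B2, B1–B3, B2–B4, B2–B5, B1–B6
Every bag has size at most 4, so the width is 4 − 1 = 3 and tw(G) ≤ 3. Conversely, {c, d, g, h} is a clique of size 4, and the vertices of any clique must share a bag in every tree decomposition; so some bag has ≥ 4 vertices and tw(G) ≥ 3. Therefore the treewidth is 3.

3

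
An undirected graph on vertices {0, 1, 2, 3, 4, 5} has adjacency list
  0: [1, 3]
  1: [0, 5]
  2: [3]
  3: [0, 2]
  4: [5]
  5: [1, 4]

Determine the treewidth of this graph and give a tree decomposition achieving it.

Every bag has size at most 2, so the width is 2 − 1 = 1 and tw(G) ≤ 1. Since G has at least one edge (e.g. 2–3), it is not an edgeless graph, so tw(G) ≥ 1. The upper and lower bounds meet at 1, so that is the treewidth.

Treewidth 1.
One optimal decomposition is:
Bags: B1 = {2, 3}  B2 = {0, 3}  B3 = {0, 1}  B4 = {1, 5}  B5 = {4, 5}
Tree: B1–B2, B2–B3, B3–B4, B4–B5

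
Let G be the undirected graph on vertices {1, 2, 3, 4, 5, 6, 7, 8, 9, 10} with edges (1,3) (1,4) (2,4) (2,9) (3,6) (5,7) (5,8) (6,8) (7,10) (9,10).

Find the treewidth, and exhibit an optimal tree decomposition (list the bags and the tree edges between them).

Each bag holds 3 vertices, so the decomposition has width 2, which upper-bounds the treewidth. For the lower bound, G contains the cycle 10–7–5–8–6–3–1–4–2–9–10, so G is not a forest; only forests have treewidth ≤ 1, hence tw(G) ≥ 2. Therefore the treewidth is 2.

Treewidth 2.
One such decomposition:
Bags: B1 = {5, 7, 10}  B2 = {5, 8, 10}  B3 = {6, 8, 10}  B4 = {3, 6, 10}  B5 = {1, 3, 10}  B6 = {1, 4, 10}  B7 = {2, 4, 10}  B8 = {2, 9, 10}
Tree: B1–B2, B2–B3, B3–B4, B4–B5, B5–B6, B6–B7, B7–B8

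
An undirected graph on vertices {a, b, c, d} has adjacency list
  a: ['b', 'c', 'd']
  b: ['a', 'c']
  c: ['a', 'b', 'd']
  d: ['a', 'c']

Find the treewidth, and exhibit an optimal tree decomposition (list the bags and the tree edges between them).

Every bag has size at most 3, so the width is 3 − 1 = 2 and tw(G) ≤ 2. Conversely, {a, c, d} is a clique of size 3, and the vertices of any clique must share a bag in every tree decomposition; so some bag has ≥ 3 vertices and tw(G) ≥ 2. Hence tw(G) = 2 exactly.

Treewidth 2.
One such decomposition:
Bags: B1 = {a, c, d}  B2 = {a, b, c}
Tree: B1–B2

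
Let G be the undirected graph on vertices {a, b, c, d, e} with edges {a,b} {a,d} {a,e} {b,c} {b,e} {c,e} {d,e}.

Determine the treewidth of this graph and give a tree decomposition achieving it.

The largest bag has 3 vertices, giving width 2; this decomposition certifies tw(G) ≤ 2. For the lower bound, the 3 vertices {b, c, e} are pairwise adjacent, and any tree decomposition puts a clique entirely inside one bag — forcing width ≥ 2. Therefore the treewidth is 2.

Treewidth 2.
One such decomposition:
Bags: B1 = {a, d, e}  B2 = {a, b, e}  B3 = {b, c, e}
Tree: B1–B2, B2–B3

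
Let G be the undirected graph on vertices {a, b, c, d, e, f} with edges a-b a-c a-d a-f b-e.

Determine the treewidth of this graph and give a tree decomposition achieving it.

Every bag has size at most 2, so the width is 2 − 1 = 1 and tw(G) ≤ 1. Any graph with an edge has treewidth ≥ 1, and G has the edge b–e. Hence tw(G) = 1 exactly.

Treewidth 1.
One such decomposition:
Bags: B1 = {b, e}  B2 = {a, b}  B3 = {a, d}  B4 = {a, c}  B5 = {a, f}
Tree: B1–B2, B2–B3, B2–B4, B4–B5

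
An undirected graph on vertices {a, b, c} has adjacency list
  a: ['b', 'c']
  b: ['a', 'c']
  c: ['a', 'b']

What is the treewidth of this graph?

2

A width-2 tree decomposition is:
Bags: B1 = {a, b, c}
Tree: (single bag)
With just one bag of size 3, the width is 3 − 1 = 2, so tw(G) ≤ 2. On the other hand G contains the 3-clique {a, b, c}. A clique must lie in a single bag of any decomposition, so no decomposition can have width below 2. Hence tw(G) = 2 exactly.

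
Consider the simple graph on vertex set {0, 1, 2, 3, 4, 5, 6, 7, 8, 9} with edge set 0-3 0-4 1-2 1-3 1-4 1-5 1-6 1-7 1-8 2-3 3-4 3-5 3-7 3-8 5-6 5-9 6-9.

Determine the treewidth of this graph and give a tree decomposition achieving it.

Treewidth 2.
One optimal decomposition is:
Bags: B1 = {1, 3, 5}  B2 = {1, 3, 4}  B3 = {1, 2, 3}  B4 = {1, 3, 8}  B5 = {1, 5, 6}  B6 = {5, 6, 9}  B7 = {1, 3, 7}  B8 = {0, 3, 4}
Tree: B1–B2, B2–B3, B1–B4, B1–B5, B5–B6, B2–B7, B2–B8

The largest bag has 3 vertices, giving width 2; this decomposition certifies tw(G) ≤ 2. On the other hand G contains the 3-clique {0, 3, 4}. A clique must lie in a single bag of any decomposition, so no decomposition can have width below 2. Therefore the treewidth is 2.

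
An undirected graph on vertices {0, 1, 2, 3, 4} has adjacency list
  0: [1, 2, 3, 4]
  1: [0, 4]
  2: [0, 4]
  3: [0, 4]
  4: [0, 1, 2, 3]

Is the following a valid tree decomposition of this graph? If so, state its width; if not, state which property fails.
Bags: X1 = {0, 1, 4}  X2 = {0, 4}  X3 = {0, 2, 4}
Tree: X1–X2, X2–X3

A tree decomposition must satisfy three properties: every vertex lies in some bag; for every edge, both endpoints lie together in some bag; and for every vertex, the bags containing it form a connected subtree. Here vertex 3 appears in no bag, so the decomposition is invalid.

No — vertex 3 appears in no bag.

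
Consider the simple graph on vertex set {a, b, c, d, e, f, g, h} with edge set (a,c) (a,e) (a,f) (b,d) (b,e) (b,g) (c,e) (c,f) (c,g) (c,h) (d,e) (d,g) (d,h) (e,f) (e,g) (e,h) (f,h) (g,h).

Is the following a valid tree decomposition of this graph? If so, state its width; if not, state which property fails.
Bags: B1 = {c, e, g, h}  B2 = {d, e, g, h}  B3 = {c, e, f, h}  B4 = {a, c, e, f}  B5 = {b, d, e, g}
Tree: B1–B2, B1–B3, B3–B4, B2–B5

Vertex coverage: the bags together contain {a, b, c, d, e, f, g, h}, the full vertex set. Edge coverage: each edge of G has both endpoints in at least one bag. Running intersection: for every vertex, the bags containing it form a connected subtree. All three properties hold, so this is a valid tree decomposition of width max|bag| − 1 = 3, and hence tw(G) ≤ 3.

Yes; width 3.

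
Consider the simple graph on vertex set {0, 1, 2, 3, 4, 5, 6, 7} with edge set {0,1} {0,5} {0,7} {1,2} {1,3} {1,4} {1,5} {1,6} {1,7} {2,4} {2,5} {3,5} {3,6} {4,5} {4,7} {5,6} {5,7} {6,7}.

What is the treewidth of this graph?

3

A width-3 tree decomposition is:
Bags: B1 = {1, 4, 5, 7}  B2 = {0, 1, 5, 7}  B3 = {1, 5, 6, 7}  B4 = {1, 2, 4, 5}  B5 = {1, 3, 5, 6}
Tree: B1–B2, B1–B3, B1–B4, B3–B5
Each bag holds 4 vertices, so the decomposition has width 3, which upper-bounds the treewidth. Conversely, {1, 2, 4, 5} is a clique of size 4, and the vertices of any clique must share a bag in every tree decomposition; so some bag has ≥ 4 vertices and tw(G) ≥ 3. Hence tw(G) = 3 exactly.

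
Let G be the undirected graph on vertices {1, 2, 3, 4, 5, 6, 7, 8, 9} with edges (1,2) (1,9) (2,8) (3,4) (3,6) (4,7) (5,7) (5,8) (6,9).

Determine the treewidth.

A width-2 tree decomposition is:
Bags: B1 = {3, 4, 6}  B2 = {4, 6, 9}  B3 = {1, 4, 9}  B4 = {1, 2, 4}  B5 = {2, 4, 8}  B6 = {4, 5, 8}  B7 = {4, 5, 7}
Tree: B1–B2, B2–B3, B3–B4, B4–B5, B5–B6, B6–B7
Each bag holds 3 vertices, so the decomposition has width 2, which upper-bounds the treewidth. The edges 4–3–6–9–1–2–8–5–7–4 form a cycle, so G is not a tree and its treewidth is at least 2. The upper and lower bounds meet at 2, so that is the treewidth.

2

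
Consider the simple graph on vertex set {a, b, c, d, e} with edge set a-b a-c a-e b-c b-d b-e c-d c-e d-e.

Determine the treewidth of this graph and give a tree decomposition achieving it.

Treewidth 3.
Bags: B1 = {a, b, c, e}  B2 = {b, c, d, e}
Tree: B1–B2

Each bag holds 4 vertices, so the decomposition has width 3, which upper-bounds the treewidth. Conversely, {b, c, d, e} is a clique of size 4, and the vertices of any clique must share a bag in every tree decomposition; so some bag has ≥ 4 vertices and tw(G) ≥ 3. Combining the bounds, tw(G) = 3.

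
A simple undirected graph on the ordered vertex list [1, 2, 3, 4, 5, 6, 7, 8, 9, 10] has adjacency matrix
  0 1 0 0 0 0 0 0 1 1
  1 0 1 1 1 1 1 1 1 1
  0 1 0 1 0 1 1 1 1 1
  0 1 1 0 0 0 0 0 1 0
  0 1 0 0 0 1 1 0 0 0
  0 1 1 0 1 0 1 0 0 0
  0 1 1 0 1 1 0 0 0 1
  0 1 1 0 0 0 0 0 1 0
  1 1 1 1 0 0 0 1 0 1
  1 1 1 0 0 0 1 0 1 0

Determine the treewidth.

3

A width-3 tree decomposition is:
Bags: B1 = {2, 3, 9, 10}  B2 = {2, 3, 8, 9}  B3 = {2, 3, 7, 10}  B4 = {2, 3, 4, 9}  B5 = {2, 3, 6, 7}  B6 = {2, 5, 6, 7}  B7 = {1, 2, 9, 10}
Tree: B1–B2, B1–B3, B1–B4, B3–B5, B5–B6, B1–B7
Every bag has size at most 4, so the width is 4 − 1 = 3 and tw(G) ≤ 3. For the lower bound, the 4 vertices {1, 2, 9, 10} are pairwise adjacent, and any tree decomposition puts a clique entirely inside one bag — forcing width ≥ 3. Hence tw(G) = 3 exactly.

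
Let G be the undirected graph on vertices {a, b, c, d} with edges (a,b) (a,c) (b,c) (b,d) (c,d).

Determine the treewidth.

2

A width-2 tree decomposition is:
Bags: B1 = {b, c, d}  B2 = {a, b, c}
Tree: B1–B2
The largest bag has 3 vertices, giving width 2; this decomposition certifies tw(G) ≤ 2. For the lower bound, the 3 vertices {b, c, d} are pairwise adjacent, and any tree decomposition puts a clique entirely inside one bag — forcing width ≥ 2. Combining the bounds, tw(G) = 2.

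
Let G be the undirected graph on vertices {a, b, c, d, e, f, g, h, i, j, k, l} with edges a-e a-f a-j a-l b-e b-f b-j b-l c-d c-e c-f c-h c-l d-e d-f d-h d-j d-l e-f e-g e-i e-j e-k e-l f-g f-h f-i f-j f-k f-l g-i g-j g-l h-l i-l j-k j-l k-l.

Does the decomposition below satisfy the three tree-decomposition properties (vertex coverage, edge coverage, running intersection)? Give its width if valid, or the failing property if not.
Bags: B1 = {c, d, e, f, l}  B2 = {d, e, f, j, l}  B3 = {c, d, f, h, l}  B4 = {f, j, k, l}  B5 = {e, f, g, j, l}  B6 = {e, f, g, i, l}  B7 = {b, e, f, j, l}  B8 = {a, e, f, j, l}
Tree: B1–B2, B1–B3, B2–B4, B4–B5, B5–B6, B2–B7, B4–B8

A tree decomposition must satisfy three properties: every vertex lies in some bag; for every edge, both endpoints lie together in some bag; and for every vertex, the bags containing it form a connected subtree. Here edge (e,k) lies in no bag, so the decomposition is invalid.

No — edge (e,k) lies in no bag.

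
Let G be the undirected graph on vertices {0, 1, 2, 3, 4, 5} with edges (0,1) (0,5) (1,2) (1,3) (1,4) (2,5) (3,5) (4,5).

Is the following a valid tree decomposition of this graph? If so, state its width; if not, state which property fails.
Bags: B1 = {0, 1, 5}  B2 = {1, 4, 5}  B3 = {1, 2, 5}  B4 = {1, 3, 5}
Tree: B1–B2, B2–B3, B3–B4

Every vertex of G appears in some bag (union = {0, 1, 2, 3, 4, 5}); every edge is covered by a bag; and for each vertex v the set of bags containing v is connected in the bag tree. The decomposition is therefore valid. The largest bag has 3 vertices, so the width is 2.

Yes; width 2.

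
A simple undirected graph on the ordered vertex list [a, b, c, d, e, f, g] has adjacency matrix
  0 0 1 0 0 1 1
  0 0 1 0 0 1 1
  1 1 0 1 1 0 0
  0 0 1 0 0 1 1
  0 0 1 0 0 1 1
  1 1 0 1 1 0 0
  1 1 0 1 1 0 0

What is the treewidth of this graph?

A width-3 tree decomposition is:
Bags: B1 = {a, c, f, g}  B2 = {c, e, f, g}  B3 = {c, d, f, g}  B4 = {b, c, f, g}
Tree: B1–B2, B2–B3, B3–B4
Each bag holds 4 vertices, so the decomposition has width 3, which upper-bounds the treewidth. For the lower bound: the 4 vertex sets {a,f}, {e,g}, {c}, {d} are disjoint, each induces a connected subgraph, and every pair is joined by at least one edge of G. Contracting each set to a single vertex therefore yields K_{4} as a minor, and since treewidth is minor-monotone, tw(G) ≥ tw(K_{4}) = 3. The upper and lower bounds meet at 3, so that is the treewidth.

3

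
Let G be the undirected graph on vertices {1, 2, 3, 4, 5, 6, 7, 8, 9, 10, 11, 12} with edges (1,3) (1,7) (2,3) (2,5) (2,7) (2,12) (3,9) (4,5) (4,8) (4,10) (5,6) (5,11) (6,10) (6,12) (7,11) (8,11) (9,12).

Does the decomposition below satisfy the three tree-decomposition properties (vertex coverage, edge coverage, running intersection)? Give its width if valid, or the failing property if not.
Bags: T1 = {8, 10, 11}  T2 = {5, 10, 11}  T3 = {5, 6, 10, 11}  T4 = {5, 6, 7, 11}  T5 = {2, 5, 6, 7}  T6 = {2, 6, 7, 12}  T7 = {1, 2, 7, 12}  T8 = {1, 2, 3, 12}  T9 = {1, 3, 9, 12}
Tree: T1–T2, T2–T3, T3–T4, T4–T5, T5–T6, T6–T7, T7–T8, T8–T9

A tree decomposition must satisfy three properties: every vertex lies in some bag; for every edge, both endpoints lie together in some bag; and for every vertex, the bags containing it form a connected subtree. Here vertex 4 appears in no bag, so the decomposition is invalid.

No — vertex 4 appears in no bag.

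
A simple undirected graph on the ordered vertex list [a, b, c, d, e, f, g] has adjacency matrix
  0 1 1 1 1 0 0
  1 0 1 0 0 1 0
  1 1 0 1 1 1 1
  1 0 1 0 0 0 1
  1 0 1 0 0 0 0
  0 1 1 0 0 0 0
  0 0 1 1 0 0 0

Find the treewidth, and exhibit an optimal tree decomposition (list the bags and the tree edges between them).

Treewidth 2.
One such decomposition:
Bags: B1 = {a, c, e}  B2 = {a, b, c}  B3 = {b, c, f}  B4 = {a, c, d}  B5 = {c, d, g}
Tree: B1–B2, B2–B3, B1–B4, B4–B5

The largest bag has 3 vertices, giving width 2; this decomposition certifies tw(G) ≤ 2. For the lower bound, the 3 vertices {c, d, g} are pairwise adjacent, and any tree decomposition puts a clique entirely inside one bag — forcing width ≥ 2. Hence tw(G) = 2 exactly.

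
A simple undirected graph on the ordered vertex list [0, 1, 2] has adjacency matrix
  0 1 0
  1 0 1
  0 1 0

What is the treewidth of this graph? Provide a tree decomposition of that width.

Treewidth 1.
One such decomposition:
Bags: B1 = {1, 2}  B2 = {0, 1}
Tree: B1–B2

The largest bag has 2 vertices, giving width 1; this decomposition certifies tw(G) ≤ 1. Since G has at least one edge (e.g. 2–1), it is not an edgeless graph, so tw(G) ≥ 1. Therefore the treewidth is 1.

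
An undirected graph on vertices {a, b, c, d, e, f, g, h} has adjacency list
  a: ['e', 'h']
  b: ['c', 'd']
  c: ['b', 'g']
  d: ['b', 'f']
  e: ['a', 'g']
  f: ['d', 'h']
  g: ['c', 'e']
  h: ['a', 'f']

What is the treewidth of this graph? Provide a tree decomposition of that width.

Treewidth 2.
Bags: B1 = {b, c, d}  B2 = {c, d, f}  B3 = {c, f, h}  B4 = {a, c, h}  B5 = {a, c, e}  B6 = {c, e, g}
Tree: B1–B2, B2–B3, B3–B4, B4–B5, B5–B6

Each bag holds 3 vertices, so the decomposition has width 2, which upper-bounds the treewidth. For the lower bound, G contains the cycle c–b–d–f–h–a–e–g–c, so G is not a forest; only forests have treewidth ≤ 1, hence tw(G) ≥ 2. Combining the bounds, tw(G) = 2.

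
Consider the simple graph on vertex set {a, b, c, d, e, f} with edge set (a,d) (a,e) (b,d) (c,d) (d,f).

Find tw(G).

1

A width-1 tree decomposition is:
Bags: B1 = {a, d}  B2 = {d, f}  B3 = {b, d}  B4 = {a, e}  B5 = {c, d}
Tree: B1–B2, B2–B3, B1–B4, B3–B5
Every bag has size at most 2, so the width is 2 − 1 = 1 and tw(G) ≤ 1. G has an edge, so its treewidth is at least 1. Combining the bounds, tw(G) = 1.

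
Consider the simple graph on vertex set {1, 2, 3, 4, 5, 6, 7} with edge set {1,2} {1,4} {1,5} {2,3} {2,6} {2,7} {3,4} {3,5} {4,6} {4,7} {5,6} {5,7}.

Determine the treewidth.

3

A width-3 tree decomposition is:
Bags: B1 = {2, 4, 5, 7}  B2 = {2, 4, 5, 6}  B3 = {2, 3, 4, 5}  B4 = {1, 2, 4, 5}
Tree: B1–B2, B2–B3, B3–B4
Every bag has size at most 4, so the width is 4 − 1 = 3 and tw(G) ≤ 3. For the lower bound: the 4 vertex sets {2,7}, {4,6}, {5}, {3} are disjoint, each induces a connected subgraph, and every pair is joined by at least one edge of G. Contracting each set to a single vertex therefore yields K_{4} as a minor, and since treewidth is minor-monotone, tw(G) ≥ tw(K_{4}) = 3. Therefore the treewidth is 3.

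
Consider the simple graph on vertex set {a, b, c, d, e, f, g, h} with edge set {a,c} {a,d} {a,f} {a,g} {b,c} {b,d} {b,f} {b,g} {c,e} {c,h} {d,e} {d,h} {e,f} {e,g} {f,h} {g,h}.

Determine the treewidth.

A width-4 tree decomposition is:
Bags: B1 = {c, d, f, g, h}  B2 = {b, c, d, f, g}  B3 = {c, d, e, f, g}  B4 = {a, c, d, f, g}
Tree: B1–B2, B2–B3, B3–B4
Each bag holds 5 vertices, so the decomposition has width 4, which upper-bounds the treewidth. For the lower bound: the 5 vertex sets {g,h}, {b,f}, {c,e}, {d}, {a} are disjoint, each induces a connected subgraph, and every pair is joined by at least one edge of G. Contracting each set to a single vertex therefore yields K_{5} as a minor, and since treewidth is minor-monotone, tw(G) ≥ tw(K_{5}) = 4. The upper and lower bounds meet at 4, so that is the treewidth.

4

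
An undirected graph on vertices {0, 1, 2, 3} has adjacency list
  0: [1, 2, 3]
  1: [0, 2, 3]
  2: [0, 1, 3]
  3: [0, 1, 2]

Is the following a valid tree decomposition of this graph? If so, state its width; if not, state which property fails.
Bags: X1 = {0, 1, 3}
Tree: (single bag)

A tree decomposition must satisfy three properties: every vertex lies in some bag; for every edge, both endpoints lie together in some bag; and for every vertex, the bags containing it form a connected subtree. Here vertex 2 appears in no bag, so the decomposition is invalid.

No — vertex 2 appears in no bag.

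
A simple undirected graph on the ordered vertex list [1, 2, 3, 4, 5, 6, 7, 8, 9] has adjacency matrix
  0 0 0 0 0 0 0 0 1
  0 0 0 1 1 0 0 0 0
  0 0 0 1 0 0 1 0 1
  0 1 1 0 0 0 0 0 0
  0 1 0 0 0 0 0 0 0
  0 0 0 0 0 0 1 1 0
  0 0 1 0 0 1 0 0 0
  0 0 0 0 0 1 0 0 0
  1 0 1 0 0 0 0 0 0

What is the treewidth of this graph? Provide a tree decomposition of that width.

Each bag holds 2 vertices, so the decomposition has width 1, which upper-bounds the treewidth. G has an edge, so its treewidth is at least 1. Hence tw(G) = 1 exactly.

Treewidth 1.
One such decomposition:
Bags: B1 = {3, 7}  B2 = {6, 7}  B3 = {3, 4}  B4 = {3, 9}  B5 = {1, 9}  B6 = {6, 8}  B7 = {2, 4}  B8 = {2, 5}
Tree: B1–B2, B1–B3, B3–B4, B4–B5, B2–B6, B3–B7, B7–B8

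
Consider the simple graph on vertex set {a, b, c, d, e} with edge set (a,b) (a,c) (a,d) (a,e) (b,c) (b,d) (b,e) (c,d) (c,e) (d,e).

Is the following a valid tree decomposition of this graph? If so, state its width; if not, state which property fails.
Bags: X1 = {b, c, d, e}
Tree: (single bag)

No — vertex a appears in no bag.

A tree decomposition must satisfy three properties: every vertex lies in some bag; for every edge, both endpoints lie together in some bag; and for every vertex, the bags containing it form a connected subtree. Here vertex a appears in no bag, so the decomposition is invalid.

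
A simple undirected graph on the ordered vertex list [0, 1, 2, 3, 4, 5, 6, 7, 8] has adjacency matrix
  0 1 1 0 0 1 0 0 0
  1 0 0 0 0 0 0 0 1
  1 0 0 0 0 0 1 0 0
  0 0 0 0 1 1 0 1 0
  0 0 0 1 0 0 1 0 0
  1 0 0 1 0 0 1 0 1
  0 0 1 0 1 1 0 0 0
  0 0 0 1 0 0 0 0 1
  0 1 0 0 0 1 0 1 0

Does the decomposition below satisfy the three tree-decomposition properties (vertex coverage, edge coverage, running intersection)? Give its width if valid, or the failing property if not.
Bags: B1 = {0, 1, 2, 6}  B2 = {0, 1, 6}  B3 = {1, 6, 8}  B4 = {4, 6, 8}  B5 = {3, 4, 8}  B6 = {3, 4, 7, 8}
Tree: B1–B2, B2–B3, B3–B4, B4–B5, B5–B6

No — vertex 5 appears in no bag.

A tree decomposition must satisfy three properties: every vertex lies in some bag; for every edge, both endpoints lie together in some bag; and for every vertex, the bags containing it form a connected subtree. Here vertex 5 appears in no bag, so the decomposition is invalid.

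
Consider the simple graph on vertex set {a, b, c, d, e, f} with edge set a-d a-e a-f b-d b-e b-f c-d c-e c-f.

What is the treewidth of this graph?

A width-3 tree decomposition is:
Bags: B1 = {b, d, e, f}  B2 = {c, d, e, f}  B3 = {a, d, e, f}
Tree: B1–B2, B2–B3
The largest bag has 4 vertices, giving width 3; this decomposition certifies tw(G) ≤ 3. For the lower bound: the 4 vertex sets {b,f}, {c,e}, {d}, {a} are disjoint, each induces a connected subgraph, and every pair is joined by at least one edge of G. Contracting each set to a single vertex therefore yields K_{4} as a minor, and since treewidth is minor-monotone, tw(G) ≥ tw(K_{4}) = 3. Therefore the treewidth is 3.

3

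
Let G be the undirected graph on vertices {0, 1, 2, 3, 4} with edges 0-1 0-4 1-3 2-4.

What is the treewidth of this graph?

A width-1 tree decomposition is:
Bags: B1 = {0, 1}  B2 = {0, 4}  B3 = {2, 4}  B4 = {1, 3}
Tree: B1–B2, B2–B3, B1–B4
Every bag has size at most 2, so the width is 2 − 1 = 1 and tw(G) ≤ 1. Any graph with an edge has treewidth ≥ 1, and G has the edge 0–1. Therefore the treewidth is 1.

1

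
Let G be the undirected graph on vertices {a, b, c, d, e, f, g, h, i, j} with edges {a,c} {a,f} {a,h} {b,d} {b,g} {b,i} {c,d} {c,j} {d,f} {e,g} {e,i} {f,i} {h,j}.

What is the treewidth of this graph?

A width-2 tree decomposition is:
Bags: B1 = {b, e, g}  B2 = {b, e, i}  B3 = {b, d, i}  B4 = {d, f, i}  B5 = {c, d, f}  B6 = {a, c, f}  B7 = {a, c, j}  B8 = {a, h, j}
Tree: B1–B2, B2–B3, B3–B4, B4–B5, B5–B6, B6–B7, B7–B8
Every bag has size at most 3, so the width is 3 − 1 = 2 and tw(G) ≤ 2. The edges g–e–i–b–g form a cycle, so G is not a tree and its treewidth is at least 2. Combining the bounds, tw(G) = 2.

2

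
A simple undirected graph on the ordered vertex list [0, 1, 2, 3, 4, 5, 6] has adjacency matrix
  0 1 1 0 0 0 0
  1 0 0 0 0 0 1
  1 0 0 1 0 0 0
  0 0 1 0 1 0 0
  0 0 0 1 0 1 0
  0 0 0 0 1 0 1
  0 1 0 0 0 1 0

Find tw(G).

2

A width-2 tree decomposition is:
Bags: B1 = {3, 4, 5}  B2 = {3, 5, 6}  B3 = {1, 3, 6}  B4 = {0, 1, 3}  B5 = {0, 2, 3}
Tree: B1–B2, B2–B3, B3–B4, B4–B5
The largest bag has 3 vertices, giving width 2; this decomposition certifies tw(G) ≤ 2. For the lower bound, G contains the cycle 3–4–5–6–1–0–2–3, so G is not a forest; only forests have treewidth ≤ 1, hence tw(G) ≥ 2. Therefore the treewidth is 2.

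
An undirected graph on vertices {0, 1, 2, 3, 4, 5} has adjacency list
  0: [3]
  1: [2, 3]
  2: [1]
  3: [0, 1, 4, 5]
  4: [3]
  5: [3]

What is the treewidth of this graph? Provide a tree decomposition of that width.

Each bag holds 2 vertices, so the decomposition has width 1, which upper-bounds the treewidth. Any graph with an edge has treewidth ≥ 1, and G has the edge 4–3. Therefore the treewidth is 1.

Treewidth 1.
Bags: B1 = {3, 4}  B2 = {1, 3}  B3 = {0, 3}  B4 = {3, 5}  B5 = {1, 2}
Tree: B1–B2, B1–B3, B1–B4, B2–B5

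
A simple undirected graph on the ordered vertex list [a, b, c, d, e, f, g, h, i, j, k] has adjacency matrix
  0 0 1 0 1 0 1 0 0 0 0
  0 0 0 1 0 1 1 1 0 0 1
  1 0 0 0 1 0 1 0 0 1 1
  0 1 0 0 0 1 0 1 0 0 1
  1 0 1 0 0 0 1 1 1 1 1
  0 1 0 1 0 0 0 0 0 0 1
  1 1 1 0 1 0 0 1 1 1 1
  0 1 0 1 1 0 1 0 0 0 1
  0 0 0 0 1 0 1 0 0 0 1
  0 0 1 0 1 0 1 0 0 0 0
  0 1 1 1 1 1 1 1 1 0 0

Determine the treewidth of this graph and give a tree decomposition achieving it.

Every bag has size at most 4, so the width is 4 − 1 = 3 and tw(G) ≤ 3. Conversely, {b, d, h, k} is a clique of size 4, and the vertices of any clique must share a bag in every tree decomposition; so some bag has ≥ 4 vertices and tw(G) ≥ 3. Therefore the treewidth is 3.

Treewidth 3.
Bags: B1 = {e, g, h, k}  B2 = {c, e, g, k}  B3 = {c, e, g, j}  B4 = {b, g, h, k}  B5 = {b, d, h, k}  B6 = {e, g, i, k}  B7 = {b, d, f, k}  B8 = {a, c, e, g}
Tree: B1–B2, B2–B3, B1–B4, B4–B5, B2–B6, B5–B7, B2–B8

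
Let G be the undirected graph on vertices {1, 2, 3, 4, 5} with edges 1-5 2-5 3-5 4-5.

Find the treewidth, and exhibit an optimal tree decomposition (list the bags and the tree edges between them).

Treewidth 1.
One such decomposition:
Bags: B1 = {1, 5}  B2 = {4, 5}  B3 = {3, 5}  B4 = {2, 5}
Tree: B1–B2, B1–B3, B3–B4

The largest bag has 2 vertices, giving width 1; this decomposition certifies tw(G) ≤ 1. G has an edge, so its treewidth is at least 1. The upper and lower bounds meet at 1, so that is the treewidth.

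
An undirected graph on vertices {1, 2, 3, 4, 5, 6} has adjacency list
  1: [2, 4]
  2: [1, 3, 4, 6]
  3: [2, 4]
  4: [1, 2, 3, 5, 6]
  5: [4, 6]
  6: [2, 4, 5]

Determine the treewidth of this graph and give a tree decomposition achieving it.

Treewidth 2.
One such decomposition:
Bags: B1 = {1, 2, 4}  B2 = {2, 4, 6}  B3 = {4, 5, 6}  B4 = {2, 3, 4}
Tree: B1–B2, B2–B3, B2–B4

Each bag holds 3 vertices, so the decomposition has width 2, which upper-bounds the treewidth. On the other hand G contains the 3-clique {1, 2, 4}. A clique must lie in a single bag of any decomposition, so no decomposition can have width below 2. Hence tw(G) = 2 exactly.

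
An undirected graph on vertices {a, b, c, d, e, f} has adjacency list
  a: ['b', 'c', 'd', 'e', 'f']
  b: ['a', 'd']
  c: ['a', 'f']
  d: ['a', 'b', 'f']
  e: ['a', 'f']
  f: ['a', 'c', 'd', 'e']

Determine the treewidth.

A width-2 tree decomposition is:
Bags: B1 = {a, e, f}  B2 = {a, c, f}  B3 = {a, d, f}  B4 = {a, b, d}
Tree: B1–B2, B1–B3, B3–B4
Every bag has size at most 3, so the width is 3 − 1 = 2 and tw(G) ≤ 2. Conversely, {a, d, f} is a clique of size 3, and the vertices of any clique must share a bag in every tree decomposition; so some bag has ≥ 3 vertices and tw(G) ≥ 2. Therefore the treewidth is 2.

2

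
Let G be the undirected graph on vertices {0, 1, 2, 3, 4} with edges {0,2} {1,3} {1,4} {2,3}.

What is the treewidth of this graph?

1

A width-1 tree decomposition is:
Bags: B1 = {0, 2}  B2 = {2, 3}  B3 = {1, 3}  B4 = {1, 4}
Tree: B1–B2, B2–B3, B3–B4
Every bag has size at most 2, so the width is 2 − 1 = 1 and tw(G) ≤ 1. Since G has at least one edge (e.g. 0–2), it is not an edgeless graph, so tw(G) ≥ 1. Therefore the treewidth is 1.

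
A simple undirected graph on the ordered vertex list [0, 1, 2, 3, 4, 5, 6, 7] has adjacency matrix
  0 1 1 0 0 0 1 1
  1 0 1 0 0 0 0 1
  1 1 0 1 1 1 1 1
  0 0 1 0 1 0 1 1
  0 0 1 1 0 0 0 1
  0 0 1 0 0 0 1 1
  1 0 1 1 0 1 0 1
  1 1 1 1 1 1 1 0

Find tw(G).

3

A width-3 tree decomposition is:
Bags: B1 = {0, 2, 6, 7}  B2 = {0, 1, 2, 7}  B3 = {2, 5, 6, 7}  B4 = {2, 3, 6, 7}  B5 = {2, 3, 4, 7}
Tree: B1–B2, B1–B3, B3–B4, B4–B5
Each bag holds 4 vertices, so the decomposition has width 3, which upper-bounds the treewidth. Conversely, {0, 1, 2, 7} is a clique of size 4, and the vertices of any clique must share a bag in every tree decomposition; so some bag has ≥ 4 vertices and tw(G) ≥ 3. Combining the bounds, tw(G) = 3.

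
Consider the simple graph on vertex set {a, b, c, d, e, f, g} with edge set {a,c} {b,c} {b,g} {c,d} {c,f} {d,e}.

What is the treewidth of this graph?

A width-1 tree decomposition is:
Bags: B1 = {a, c}  B2 = {c, d}  B3 = {c, f}  B4 = {b, c}  B5 = {d, e}  B6 = {b, g}
Tree: B1–B2, B2–B3, B1–B4, B2–B5, B4–B6
Every bag has size at most 2, so the width is 2 − 1 = 1 and tw(G) ≤ 1. G has an edge, so its treewidth is at least 1. The upper and lower bounds meet at 1, so that is the treewidth.

1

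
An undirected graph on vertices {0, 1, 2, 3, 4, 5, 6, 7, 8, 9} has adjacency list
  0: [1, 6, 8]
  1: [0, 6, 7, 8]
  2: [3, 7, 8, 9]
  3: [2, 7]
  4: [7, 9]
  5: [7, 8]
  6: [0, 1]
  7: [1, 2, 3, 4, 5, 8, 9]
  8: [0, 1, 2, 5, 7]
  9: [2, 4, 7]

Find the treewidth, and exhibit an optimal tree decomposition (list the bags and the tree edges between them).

Treewidth 2.
Bags: B1 = {2, 7, 9}  B2 = {4, 7, 9}  B3 = {2, 7, 8}  B4 = {1, 7, 8}  B5 = {2, 3, 7}  B6 = {5, 7, 8}  B7 = {0, 1, 8}  B8 = {0, 1, 6}
Tree: B1–B2, B1–B3, B3–B4, B3–B5, B3–B6, B4–B7, B7–B8

Every bag has size at most 3, so the width is 3 − 1 = 2 and tw(G) ≤ 2. Conversely, {0, 1, 8} is a clique of size 3, and the vertices of any clique must share a bag in every tree decomposition; so some bag has ≥ 3 vertices and tw(G) ≥ 2. Hence tw(G) = 2 exactly.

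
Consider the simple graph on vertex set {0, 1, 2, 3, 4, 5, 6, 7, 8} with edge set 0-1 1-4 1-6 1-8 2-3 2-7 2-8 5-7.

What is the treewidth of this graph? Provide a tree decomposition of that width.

Treewidth 1.
Bags: B1 = {2, 7}  B2 = {2, 8}  B3 = {2, 3}  B4 = {1, 8}  B5 = {1, 4}  B6 = {5, 7}  B7 = {0, 1}  B8 = {1, 6}
Tree: B1–B2, B2–B3, B2–B4, B4–B5, B1–B6, B5–B7, B5–B8

Every bag has size at most 2, so the width is 2 − 1 = 1 and tw(G) ≤ 1. G has an edge, so its treewidth is at least 1. Hence tw(G) = 1 exactly.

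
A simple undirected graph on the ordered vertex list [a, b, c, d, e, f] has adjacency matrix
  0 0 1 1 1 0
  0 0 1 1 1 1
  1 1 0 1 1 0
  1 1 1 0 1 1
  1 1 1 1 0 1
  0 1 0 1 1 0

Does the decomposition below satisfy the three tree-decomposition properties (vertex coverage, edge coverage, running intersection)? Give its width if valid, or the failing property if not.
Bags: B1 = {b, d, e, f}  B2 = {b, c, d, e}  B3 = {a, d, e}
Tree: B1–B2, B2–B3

No — edge (c,a) lies in no bag.

A tree decomposition must satisfy three properties: every vertex lies in some bag; for every edge, both endpoints lie together in some bag; and for every vertex, the bags containing it form a connected subtree. Here edge (c,a) lies in no bag, so the decomposition is invalid.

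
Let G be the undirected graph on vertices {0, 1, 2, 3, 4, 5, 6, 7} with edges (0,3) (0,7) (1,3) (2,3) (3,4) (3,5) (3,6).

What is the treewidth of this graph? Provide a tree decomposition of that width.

Treewidth 1.
One such decomposition:
Bags: B1 = {3, 4}  B2 = {3, 5}  B3 = {2, 3}  B4 = {0, 3}  B5 = {3, 6}  B6 = {0, 7}  B7 = {1, 3}
Tree: B1–B2, B1–B3, B3–B4, B3–B5, B4–B6, B2–B7

Each bag holds 2 vertices, so the decomposition has width 1, which upper-bounds the treewidth. Since G has at least one edge (e.g. 4–3), it is not an edgeless graph, so tw(G) ≥ 1. The upper and lower bounds meet at 1, so that is the treewidth.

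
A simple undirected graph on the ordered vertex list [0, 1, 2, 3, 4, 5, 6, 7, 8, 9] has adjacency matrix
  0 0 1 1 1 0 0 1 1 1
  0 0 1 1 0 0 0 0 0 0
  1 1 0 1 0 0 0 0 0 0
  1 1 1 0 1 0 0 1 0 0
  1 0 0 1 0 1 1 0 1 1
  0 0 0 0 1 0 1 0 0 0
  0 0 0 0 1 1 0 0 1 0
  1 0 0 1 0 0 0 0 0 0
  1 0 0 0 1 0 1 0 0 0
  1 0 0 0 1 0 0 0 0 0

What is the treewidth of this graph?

2

A width-2 tree decomposition is:
Bags: B1 = {0, 3, 7}  B2 = {0, 2, 3}  B3 = {1, 2, 3}  B4 = {0, 3, 4}  B5 = {0, 4, 8}  B6 = {4, 6, 8}  B7 = {4, 5, 6}  B8 = {0, 4, 9}
Tree: B1–B2, B2–B3, B2–B4, B4–B5, B5–B6, B6–B7, B4–B8
Each bag holds 3 vertices, so the decomposition has width 2, which upper-bounds the treewidth. Conversely, {0, 4, 8} is a clique of size 3, and the vertices of any clique must share a bag in every tree decomposition; so some bag has ≥ 3 vertices and tw(G) ≥ 2. Combining the bounds, tw(G) = 2.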